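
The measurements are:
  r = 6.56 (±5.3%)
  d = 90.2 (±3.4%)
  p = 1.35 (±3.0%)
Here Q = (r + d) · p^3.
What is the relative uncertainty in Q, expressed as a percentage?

9.55%

Let u = r + d = 96.8. δu = √(δr² + δd²) = √(0.121 + 9.41) = 3.09, so δu/u = 0.0319.
Q is then a monomial in u, p:
δQ/Q = √((δu/u)² + (3·δp/p)²) = √(0.00102 + 0.00810) = 0.0955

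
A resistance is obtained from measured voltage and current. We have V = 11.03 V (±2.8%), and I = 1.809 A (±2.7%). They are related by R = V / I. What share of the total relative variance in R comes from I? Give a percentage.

(δR/R)² = (1·δV/V)² + (-1·δI/I)²
  V term: (1×0.0280)² = 0.000784
  I term: (-1×0.0270)² = 0.000729
Total = 0.00151. Share from I = 0.000729/0.00151 = 0.482.

48.2%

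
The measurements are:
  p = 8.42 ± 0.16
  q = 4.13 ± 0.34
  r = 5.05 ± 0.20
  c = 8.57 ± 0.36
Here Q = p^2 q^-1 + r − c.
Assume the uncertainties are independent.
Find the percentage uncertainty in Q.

11.8%

Let w = p^2·q^-1 = 17.2. δw/w = √((2·δp/p)² + (-1·δq/q)²) = √(0.00144 + 0.00678) = 0.0907, so δw = 1.56.
Q = w + r − c: δQ = √(δw² + δr² + δc²) = √(2.42 + 0.0400 + 0.130) = 1.61
Q = 13.6, so δQ/Q = 1.61/13.6 = 0.118.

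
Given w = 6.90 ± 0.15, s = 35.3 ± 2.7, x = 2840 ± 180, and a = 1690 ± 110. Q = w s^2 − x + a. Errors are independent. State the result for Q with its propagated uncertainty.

Let p = w·s^2 = 8600. δp/p = √((1·δw/w)² + (2·δs/s)²) = √(0.000473 + 0.0234) = 0.155, so δp = 1330.
Q = p − x + a: δQ = √(δp² + δx² + δa²) = √(1.76e+06 + 32400 + 12100) = 1350
Q = 7450.

7450 ± 1350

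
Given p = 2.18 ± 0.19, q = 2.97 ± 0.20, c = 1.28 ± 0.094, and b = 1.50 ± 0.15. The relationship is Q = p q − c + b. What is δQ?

Let w = p·q = 6.47. δw/w = √((1·δp/p)² + (1·δq/q)²) = √(0.00760 + 0.00453) = 0.110, so δw = 0.713.
Q = w − c + b: δQ = √(δw² + δc² + δb²) = √(0.509 + 0.00884 + 0.0225) = 0.735

0.735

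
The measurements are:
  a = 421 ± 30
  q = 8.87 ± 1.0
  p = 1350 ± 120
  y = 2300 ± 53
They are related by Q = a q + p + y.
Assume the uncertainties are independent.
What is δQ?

515

Let w = a·q = 3730. δw/w = √((1·δa/a)² + (1·δq/q)²) = √(0.00508 + 0.0127) = 0.133, so δw = 498.
Q = w + p + y: δQ = √(δw² + δp² + δy²) = √(2.48e+05 + 14400 + 2810) = 515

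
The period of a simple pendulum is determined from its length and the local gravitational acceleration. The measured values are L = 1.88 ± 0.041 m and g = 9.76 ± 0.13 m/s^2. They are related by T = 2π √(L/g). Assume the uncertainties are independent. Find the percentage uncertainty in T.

For a monomial T ∝ L^(1/2), g^(-1/2), fractional errors add in quadrature:
  (½·δL/L)² = (0.5×0.0218)² = 0.000119;  (−½·δg/g)² = (-0.5×0.0133)² = 4.44e-05
δT/T = √(0.000163) = 0.0128

1.28%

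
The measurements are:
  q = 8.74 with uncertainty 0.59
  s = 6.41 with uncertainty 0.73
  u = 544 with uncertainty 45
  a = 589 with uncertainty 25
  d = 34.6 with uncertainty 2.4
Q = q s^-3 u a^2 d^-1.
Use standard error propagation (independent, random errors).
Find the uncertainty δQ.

67800

Relative error in a monomial: (δQ/Q)² = Σ (nᵢ · δxᵢ/xᵢ)².
  (1·δq/q)² = (1×0.0675)² = 0.00456;  (-3·δs/s)² = (-3×0.114)² = 0.117;  (1·δu/u)² = (1×0.0827)² = 0.00684;  (2·δa/a)² = (2×0.0424)² = 0.00721;  (-1·δd/d)² = (-1×0.0694)² = 0.00481
δQ/Q = √(0.140) = 0.374
Q = 1.81e+05, so δQ = 0.374 × 1.81e+05 = 67800.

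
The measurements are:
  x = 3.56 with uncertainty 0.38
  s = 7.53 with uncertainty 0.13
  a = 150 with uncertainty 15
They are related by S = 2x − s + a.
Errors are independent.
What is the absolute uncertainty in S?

S is a linear combination, so absolute uncertainties add in quadrature:
  (2·δx)² = 0.578;  (δs)² = 0.0169;  (δa)² = 225
δS = √(226) = 15.0

15.0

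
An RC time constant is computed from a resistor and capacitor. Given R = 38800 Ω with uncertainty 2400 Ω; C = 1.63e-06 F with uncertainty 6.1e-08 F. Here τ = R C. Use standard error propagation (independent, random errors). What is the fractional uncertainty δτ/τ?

0.0723

Products/powers → add relative errors in quadrature, weighted by exponent:
  (1·δR/R)² = (1×0.0619)² = 0.00383;  (1·δC/C)² = (1×0.0374)² = 0.00140
δτ/τ = √(0.00523) = 0.0723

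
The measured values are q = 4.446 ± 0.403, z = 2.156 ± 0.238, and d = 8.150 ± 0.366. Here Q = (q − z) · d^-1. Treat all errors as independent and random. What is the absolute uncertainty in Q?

Let u = q − z = 2.290. δu = √(δq² + δz²) = √(0.162 + 0.0566) = 0.468, so δu/u = 0.204.
Q is then a monomial in u, d:
δQ/Q = √((δu/u)² + (-1·δd/d)²) = √(0.0418 + 0.00202) = 0.209
Q = 0.2810, so δQ = 0.209 × 0.2810 = 0.0588.

0.0588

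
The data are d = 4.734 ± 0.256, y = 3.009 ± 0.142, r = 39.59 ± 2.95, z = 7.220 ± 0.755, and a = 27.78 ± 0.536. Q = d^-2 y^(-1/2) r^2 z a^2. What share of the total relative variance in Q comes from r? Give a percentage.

(δQ/Q)² = (-2·δd/d)² + (−½·δy/y)² + (2·δr/r)² + (1·δz/z)² + (2·δa/a)²
  d term: (-2×0.0541)² = 0.0117
  y term: (-0.5×0.0472)² = 0.000557
  r term: (2×0.0745)² = 0.0222
  z term: (1×0.105)² = 0.0109
  a term: (2×0.0193)² = 0.00149
Total = 0.0469. Share from r = 0.0222/0.0469 = 0.474.

47.4%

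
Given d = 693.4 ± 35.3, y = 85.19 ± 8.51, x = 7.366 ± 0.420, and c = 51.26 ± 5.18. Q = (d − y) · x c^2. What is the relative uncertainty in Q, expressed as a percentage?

Let u = d − y = 608.2. δu = √(δd² + δy²) = √(1250 + 72.4) = 36.3, so δu/u = 0.0597.
Q is then a monomial in u, x, c:
δQ/Q = √((δu/u)² + (1·δx/x)² + (2·δc/c)²) = √(0.00356 + 0.00325 + 0.0408) = 0.218

21.8%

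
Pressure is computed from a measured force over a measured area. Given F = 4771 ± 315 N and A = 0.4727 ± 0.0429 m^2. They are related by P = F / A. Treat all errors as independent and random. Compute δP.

Since P is a product/quotient, work with relative uncertainties:
  (1·δF/F)² = (1×0.0660)² = 0.00436;  (-1·δA/A)² = (-1×0.0908)² = 0.00824
δP/P = √(0.0126) = 0.112
P = 10090 Pa, so δP = 0.112 × 10090 = 1130 Pa.

1130 Pa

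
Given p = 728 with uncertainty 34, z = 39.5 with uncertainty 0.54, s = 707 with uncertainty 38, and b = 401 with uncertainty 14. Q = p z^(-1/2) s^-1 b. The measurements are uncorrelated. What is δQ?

5.23

For a monomial Q ∝ p, z^(-1/2), s^-1, b, fractional errors add in quadrature:
  (1·δp/p)² = (1×0.0467)² = 0.00218;  (−½·δz/z)² = (-0.5×0.0137)² = 4.67e-05;  (-1·δs/s)² = (-1×0.0537)² = 0.00289;  (1·δb/b)² = (1×0.0349)² = 0.00122
δQ/Q = √(0.00634) = 0.0796
Q = 65.7, so δQ = 0.0796 × 65.7 = 5.23.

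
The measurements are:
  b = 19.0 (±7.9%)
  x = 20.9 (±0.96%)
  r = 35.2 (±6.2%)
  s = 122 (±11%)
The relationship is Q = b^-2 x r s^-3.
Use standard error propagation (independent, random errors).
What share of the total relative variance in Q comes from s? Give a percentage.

(δQ/Q)² = (-2·δb/b)² + (1·δx/x)² + (1·δr/r)² + (-3·δs/s)²
  b term: (-2×0.0790)² = 0.0250
  x term: (1×0.00960)² = 9.22e-05
  r term: (1×0.0620)² = 0.00384
  s term: (-3×0.110)² = 0.109
Total = 0.138. Share from s = 0.109/0.138 = 0.790.

79.0%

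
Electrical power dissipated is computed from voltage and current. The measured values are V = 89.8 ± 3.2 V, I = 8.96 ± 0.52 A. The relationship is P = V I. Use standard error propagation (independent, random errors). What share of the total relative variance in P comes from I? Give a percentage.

72.6%

(δP/P)² = (1·δV/V)² + (1·δI/I)²
  V term: (1×0.0356)² = 0.00127
  I term: (1×0.0580)² = 0.00337
Total = 0.00464. Share from I = 0.00337/0.00464 = 0.726.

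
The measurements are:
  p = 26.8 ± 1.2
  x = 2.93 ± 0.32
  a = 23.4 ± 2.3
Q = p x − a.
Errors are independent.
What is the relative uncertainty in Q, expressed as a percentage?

Let w = p·x = 78.5. δw/w = √((1·δp/p)² + (1·δx/x)²) = √(0.00200 + 0.0119) = 0.118, so δw = 9.27.
Q = w − a: δQ = √(δw² + δa²) = √(85.9 + 5.29) = 9.55
Q = 55.1, so δQ/Q = 9.55/55.1 = 0.173.

17.3%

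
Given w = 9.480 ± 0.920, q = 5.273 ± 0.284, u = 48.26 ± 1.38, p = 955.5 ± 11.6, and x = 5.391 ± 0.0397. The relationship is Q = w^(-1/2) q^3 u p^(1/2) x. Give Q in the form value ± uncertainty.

382900 ± 65600

Since Q is a product/quotient, work with relative uncertainties:
  (−½·δw/w)² = (-0.5×0.0970)² = 0.00235;  (3·δq/q)² = (3×0.0539)² = 0.0261;  (1·δu/u)² = (1×0.0286)² = 0.000818;  (½·δp/p)² = (0.5×0.0121)² = 3.68e-05;  (1·δx/x)² = (1×0.00736)² = 5.42e-05
δQ/Q = √(0.0294) = 0.171
Q = 382900, so δQ = 0.171 × 382900 = 65600.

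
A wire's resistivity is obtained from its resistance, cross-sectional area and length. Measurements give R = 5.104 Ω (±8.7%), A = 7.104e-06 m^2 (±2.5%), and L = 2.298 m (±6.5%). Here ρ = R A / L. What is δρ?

1.76e-06 Ω·m

Products/powers → add relative errors in quadrature, weighted by exponent:
  (1·δR/R)² = (1×0.0870)² = 0.00757;  (1·δA/A)² = (1×0.0250)² = 0.000625;  (-1·δL/L)² = (-1×0.0650)² = 0.00423
δρ/ρ = √(0.0124) = 0.111
ρ = 1.578e-05 Ω·m, so δρ = 0.111 × 1.578e-05 = 1.76e-06 Ω·m.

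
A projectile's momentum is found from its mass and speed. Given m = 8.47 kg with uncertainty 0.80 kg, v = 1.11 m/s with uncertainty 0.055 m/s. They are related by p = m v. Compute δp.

1.00 kg·m/s

p is a product of powers, so relative uncertainties combine in quadrature:
  (1·δm/m)² = (1×0.0945)² = 0.00892;  (1·δv/v)² = (1×0.0495)² = 0.00246
δp/p = √(0.0114) = 0.107
p = 9.40 kg·m/s, so δp = 0.107 × 9.40 = 1.00 kg·m/s.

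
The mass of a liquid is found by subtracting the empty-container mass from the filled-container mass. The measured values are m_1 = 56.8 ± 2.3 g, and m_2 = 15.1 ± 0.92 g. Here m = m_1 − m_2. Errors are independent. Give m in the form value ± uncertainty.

41.7 ± 2.48 g

Sums and differences: (δm)² = Σ (cᵢ δxᵢ)².
  (δm_1)² = 5.29;  (δm_2)² = 0.846
δm = √(6.14) = 2.48 g
m = 41.7 g.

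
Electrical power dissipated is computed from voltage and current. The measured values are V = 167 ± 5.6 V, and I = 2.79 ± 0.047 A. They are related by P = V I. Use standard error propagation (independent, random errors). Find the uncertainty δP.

Each factor contributes (exponent × relative error)² to (δP/P)²:
  (1·δV/V)² = (1×0.0335)² = 0.00112;  (1·δI/I)² = (1×0.0168)² = 0.000284
δP/P = √(0.00141) = 0.0375
P = 466 W, so δP = 0.0375 × 466 = 17.5 W.

17.5 W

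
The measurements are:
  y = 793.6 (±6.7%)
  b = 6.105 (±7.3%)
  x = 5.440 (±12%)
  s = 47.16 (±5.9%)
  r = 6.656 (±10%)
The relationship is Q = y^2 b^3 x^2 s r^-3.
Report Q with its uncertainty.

(6.783 ± 3.16) × 10^8

Each factor contributes (exponent × relative error)² to (δQ/Q)²:
  (2·δy/y)² = (2×0.0670)² = 0.0180;  (3·δb/b)² = (3×0.0730)² = 0.0480;  (2·δx/x)² = (2×0.120)² = 0.0576;  (1·δs/s)² = (1×0.0590)² = 0.00348;  (-3·δr/r)² = (-3×0.100)² = 0.0900
δQ/Q = √(0.217) = 0.466
Q = 6.783e+08, so δQ = 0.466 × 6.783e+08 = 3.16e+08.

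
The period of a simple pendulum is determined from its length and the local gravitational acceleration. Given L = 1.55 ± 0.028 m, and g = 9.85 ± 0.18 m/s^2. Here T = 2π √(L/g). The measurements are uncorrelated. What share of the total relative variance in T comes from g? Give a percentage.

(δT/T)² = (½·δL/L)² + (−½·δg/g)²
  L term: (0.5×0.0181)² = 8.16e-05
  g term: (-0.5×0.0183)² = 8.35e-05
Total = 0.000165. Share from g = 8.35e-05/0.000165 = 0.506.

50.6%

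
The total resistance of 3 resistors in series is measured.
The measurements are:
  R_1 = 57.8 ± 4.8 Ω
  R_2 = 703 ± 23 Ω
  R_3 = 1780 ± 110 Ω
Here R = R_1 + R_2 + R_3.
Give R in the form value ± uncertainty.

2540 ± 112 Ω

Absolute uncertainties add in quadrature for a linear combination:
  (δR_1)² = 23.0;  (δR_2)² = 529;  (δR_3)² = 12100
δR = √(12700) = 112 Ω
R = 2540 Ω.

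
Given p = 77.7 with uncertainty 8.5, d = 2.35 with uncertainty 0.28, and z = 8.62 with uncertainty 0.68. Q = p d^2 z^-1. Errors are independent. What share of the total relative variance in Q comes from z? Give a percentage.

(δQ/Q)² = (1·δp/p)² + (2·δd/d)² + (-1·δz/z)²
  p term: (1×0.109)² = 0.0120
  d term: (2×0.119)² = 0.0568
  z term: (-1×0.0789)² = 0.00622
Total = 0.0750. Share from z = 0.00622/0.0750 = 0.0830.

8.30%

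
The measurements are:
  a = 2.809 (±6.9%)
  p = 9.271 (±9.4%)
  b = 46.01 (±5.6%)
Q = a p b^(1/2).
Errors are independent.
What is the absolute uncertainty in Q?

21.2

For a monomial Q ∝ a, p, b^(1/2), fractional errors add in quadrature:
  (1·δa/a)² = (1×0.0690)² = 0.00476;  (1·δp/p)² = (1×0.0940)² = 0.00884;  (½·δb/b)² = (0.5×0.0560)² = 0.000784
δQ/Q = √(0.0144) = 0.120
Q = 176.6, so δQ = 0.120 × 176.6 = 21.2.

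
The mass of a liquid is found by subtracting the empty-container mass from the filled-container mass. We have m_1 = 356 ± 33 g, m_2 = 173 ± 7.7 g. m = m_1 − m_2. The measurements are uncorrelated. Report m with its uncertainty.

183 ± 33.9 g

Absolute uncertainties add in quadrature for a linear combination:
  (δm_1)² = 1090;  (δm_2)² = 59.3
δm = √(1150) = 33.9 g
m = 183 g.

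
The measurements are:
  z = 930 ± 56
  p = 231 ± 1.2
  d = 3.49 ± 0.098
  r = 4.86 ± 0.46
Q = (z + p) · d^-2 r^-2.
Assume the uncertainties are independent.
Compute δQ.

Let u = z + p = 1160. δu = √(δz² + δp²) = √(3140 + 1.44) = 56.0, so δu/u = 0.0482.
Q is then a monomial in u, d, r:
δQ/Q = √((δu/u)² + (-2·δd/d)² + (-2·δr/r)²) = √(0.00233 + 0.00315 + 0.0358) = 0.203
Q = 4.04, so δQ = 0.203 × 4.04 = 0.820.

0.820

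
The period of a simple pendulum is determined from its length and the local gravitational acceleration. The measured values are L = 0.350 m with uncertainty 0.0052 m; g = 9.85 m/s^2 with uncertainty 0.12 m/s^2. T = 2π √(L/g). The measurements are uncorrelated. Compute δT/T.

0.00961

T is a product of powers, so relative uncertainties combine in quadrature:
  (½·δL/L)² = (0.5×0.0149)² = 5.52e-05;  (−½·δg/g)² = (-0.5×0.0122)² = 3.71e-05
δT/T = √(9.23e-05) = 0.00961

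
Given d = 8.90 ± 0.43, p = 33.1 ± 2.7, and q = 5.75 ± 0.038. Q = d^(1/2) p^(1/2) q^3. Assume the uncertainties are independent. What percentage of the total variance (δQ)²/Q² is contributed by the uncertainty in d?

(δQ/Q)² = (½·δd/d)² + (½·δp/p)² + (3·δq/q)²
  d term: (0.5×0.0483)² = 0.000584
  p term: (0.5×0.0816)² = 0.00166
  q term: (3×0.00661)² = 0.000393
Total = 0.00264. Share from d = 0.000584/0.00264 = 0.221.

22.1%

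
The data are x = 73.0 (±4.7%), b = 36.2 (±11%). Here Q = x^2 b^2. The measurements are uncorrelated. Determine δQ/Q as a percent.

23.9%

Products/powers → add relative errors in quadrature, weighted by exponent:
  (2·δx/x)² = (2×0.0470)² = 0.00884;  (2·δb/b)² = (2×0.110)² = 0.0484
δQ/Q = √(0.0572) = 0.239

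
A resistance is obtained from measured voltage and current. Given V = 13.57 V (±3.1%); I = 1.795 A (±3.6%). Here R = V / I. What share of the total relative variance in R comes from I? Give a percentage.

(δR/R)² = (1·δV/V)² + (-1·δI/I)²
  V term: (1×0.0310)² = 0.000961
  I term: (-1×0.0360)² = 0.00130
Total = 0.00226. Share from I = 0.00130/0.00226 = 0.574.

57.4%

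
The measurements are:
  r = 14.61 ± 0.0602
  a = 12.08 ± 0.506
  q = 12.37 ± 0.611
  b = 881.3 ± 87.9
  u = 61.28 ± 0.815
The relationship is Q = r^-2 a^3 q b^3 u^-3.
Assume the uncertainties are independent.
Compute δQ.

For a monomial Q ∝ r^-2, a^3, q, b^3, u^-3, fractional errors add in quadrature:
  (-2·δr/r)² = (-2×0.00412)² = 6.79e-05;  (3·δa/a)² = (3×0.0419)² = 0.0158;  (1·δq/q)² = (1×0.0494)² = 0.00244;  (3·δb/b)² = (3×0.0997)² = 0.0895;  (-3·δu/u)² = (-3×0.0133)² = 0.00159
δQ/Q = √(0.109) = 0.331
Q = 303900, so δQ = 0.331 × 303900 = 1.01e+05.

1.01e+05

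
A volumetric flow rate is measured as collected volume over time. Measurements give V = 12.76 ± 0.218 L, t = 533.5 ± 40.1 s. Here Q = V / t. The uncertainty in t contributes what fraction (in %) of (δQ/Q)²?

(δQ/Q)² = (1·δV/V)² + (-1·δt/t)²
  V term: (1×0.0171)² = 0.000292
  t term: (-1×0.0752)² = 0.00565
Total = 0.00594. Share from t = 0.00565/0.00594 = 0.951.

95.1%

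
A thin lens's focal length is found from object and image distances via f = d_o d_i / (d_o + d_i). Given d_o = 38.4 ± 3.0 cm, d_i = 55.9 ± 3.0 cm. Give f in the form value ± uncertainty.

22.8 ± 1.17 cm

∂f/∂d_o = (d_i/(d_o+d_i))² = 0.351;  ∂f/∂d_i = (d_o/(d_o+d_i))² = 0.166
δf = √((∂f/∂d_o · δd_o)² + (∂f/∂d_i · δd_i)²) = √(1.11 + 0.247) = 1.17 cm
f = 22.8 cm.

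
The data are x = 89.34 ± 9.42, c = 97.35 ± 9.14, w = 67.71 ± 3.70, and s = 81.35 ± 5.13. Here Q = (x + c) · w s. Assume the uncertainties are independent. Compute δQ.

Let u = x + c = 186.7. δu = √(δx² + δc²) = √(88.7 + 83.5) = 13.1, so δu/u = 0.0703.
Q is then a monomial in u, w, s:
δQ/Q = √((δu/u)² + (1·δw/w)² + (1·δs/s)²) = √(0.00494 + 0.00299 + 0.00398) = 0.109
Q = 1.028e+06, so δQ = 0.109 × 1.028e+06 = 1.12e+05.

1.12e+05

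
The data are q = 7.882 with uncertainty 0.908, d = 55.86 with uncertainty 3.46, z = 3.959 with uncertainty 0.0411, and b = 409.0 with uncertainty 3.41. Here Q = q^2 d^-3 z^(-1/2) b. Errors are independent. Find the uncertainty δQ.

0.0217

Products/powers → add relative errors in quadrature, weighted by exponent:
  (2·δq/q)² = (2×0.115)² = 0.0531;  (-3·δd/d)² = (-3×0.0619)² = 0.0345;  (−½·δz/z)² = (-0.5×0.0104)² = 2.69e-05;  (1·δb/b)² = (1×0.00834)² = 6.95e-05
δQ/Q = √(0.0877) = 0.296
Q = 0.07327, so δQ = 0.296 × 0.07327 = 0.0217.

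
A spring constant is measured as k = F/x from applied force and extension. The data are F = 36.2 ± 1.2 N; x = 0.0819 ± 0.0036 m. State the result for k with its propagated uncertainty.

Products/powers → add relative errors in quadrature, weighted by exponent:
  (1·δF/F)² = (1×0.0331)² = 0.00110;  (-1·δx/x)² = (-1×0.0440)² = 0.00193
δk/k = √(0.00303) = 0.0551
k = 442 N/m, so δk = 0.0551 × 442 = 24.3 N/m.

442 ± 24.3 N/m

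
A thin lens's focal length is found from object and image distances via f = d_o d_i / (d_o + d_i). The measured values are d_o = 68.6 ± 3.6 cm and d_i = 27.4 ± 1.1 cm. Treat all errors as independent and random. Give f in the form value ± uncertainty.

∂f/∂d_o = (d_i/(d_o+d_i))² = 0.0815;  ∂f/∂d_i = (d_o/(d_o+d_i))² = 0.511
δf = √((∂f/∂d_o · δd_o)² + (∂f/∂d_i · δd_i)²) = √(0.0860 + 0.315) = 0.634 cm
f = 19.6 cm.

19.6 ± 0.634 cm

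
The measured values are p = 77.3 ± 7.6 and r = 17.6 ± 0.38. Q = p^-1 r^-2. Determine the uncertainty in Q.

Products/powers → add relative errors in quadrature, weighted by exponent:
  (-1·δp/p)² = (-1×0.0983)² = 0.00967;  (-2·δr/r)² = (-2×0.0216)² = 0.00186
δQ/Q = √(0.0115) = 0.107
Q = 4.18e-05, so δQ = 0.107 × 4.18e-05 = 4.48e-06.

4.48e-06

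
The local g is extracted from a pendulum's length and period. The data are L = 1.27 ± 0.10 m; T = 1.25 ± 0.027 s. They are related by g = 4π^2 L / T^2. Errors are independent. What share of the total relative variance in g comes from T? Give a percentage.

(δg/g)² = (1·δL/L)² + (-2·δT/T)²
  L term: (1×0.0787)² = 0.00620
  T term: (-2×0.0216)² = 0.00187
Total = 0.00807. Share from T = 0.00187/0.00807 = 0.231.

23.1%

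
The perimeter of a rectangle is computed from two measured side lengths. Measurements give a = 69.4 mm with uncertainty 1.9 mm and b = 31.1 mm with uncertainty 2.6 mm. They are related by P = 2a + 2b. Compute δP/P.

0.0320

For a sum/difference, combine absolute errors in quadrature:
  (2·δa)² = 14.4;  (2·δb)² = 27.0
δP = √(41.5) = 6.44 mm
P = 201 mm, so δP/P = 6.44/201 = 0.0320.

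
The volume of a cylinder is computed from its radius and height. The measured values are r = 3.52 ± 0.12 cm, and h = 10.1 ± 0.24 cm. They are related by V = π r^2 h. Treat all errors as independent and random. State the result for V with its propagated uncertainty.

393 ± 28.4 cm^3

Relative error in a monomial: (δV/V)² = Σ (nᵢ · δxᵢ/xᵢ)².
  (2·δr/r)² = (2×0.0341)² = 0.00465;  (1·δh/h)² = (1×0.0238)² = 0.000565
δV/V = √(0.00521) = 0.0722
V = 393 cm^3, so δV = 0.0722 × 393 = 28.4 cm^3.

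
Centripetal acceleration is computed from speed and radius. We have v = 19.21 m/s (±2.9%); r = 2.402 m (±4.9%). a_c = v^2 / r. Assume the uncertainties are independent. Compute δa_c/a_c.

a_c is a product of powers, so relative uncertainties combine in quadrature:
  (2·δv/v)² = (2×0.0290)² = 0.00336;  (-1·δr/r)² = (-1×0.0490)² = 0.00240
δa_c/a_c = √(0.00576) = 0.0759

0.0759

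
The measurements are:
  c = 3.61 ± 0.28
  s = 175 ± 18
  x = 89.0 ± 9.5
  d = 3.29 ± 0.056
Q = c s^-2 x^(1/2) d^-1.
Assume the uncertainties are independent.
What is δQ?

7.67e-05

For a monomial Q ∝ c, s^-2, x^(1/2), d^-1, fractional errors add in quadrature:
  (1·δc/c)² = (1×0.0776)² = 0.00602;  (-2·δs/s)² = (-2×0.103)² = 0.0423;  (½·δx/x)² = (0.5×0.107)² = 0.00285;  (-1·δd/d)² = (-1×0.0170)² = 0.000290
δQ/Q = √(0.0515) = 0.227
Q = 0.000338, so δQ = 0.227 × 0.000338 = 7.67e-05.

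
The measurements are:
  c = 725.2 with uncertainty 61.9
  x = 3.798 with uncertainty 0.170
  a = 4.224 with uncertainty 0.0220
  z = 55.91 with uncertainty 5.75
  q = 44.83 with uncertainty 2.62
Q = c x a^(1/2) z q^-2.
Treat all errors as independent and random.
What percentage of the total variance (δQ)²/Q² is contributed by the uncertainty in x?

5.97%

(δQ/Q)² = (1·δc/c)² + (1·δx/x)² + (½·δa/a)² + (1·δz/z)² + (-2·δq/q)²
  c term: (1×0.0854)² = 0.00729
  x term: (1×0.0448)² = 0.00200
  a term: (0.5×0.00521)² = 6.78e-06
  z term: (1×0.103)² = 0.0106
  q term: (-2×0.0584)² = 0.0137
Total = 0.0335. Share from x = 0.00200/0.0335 = 0.0597.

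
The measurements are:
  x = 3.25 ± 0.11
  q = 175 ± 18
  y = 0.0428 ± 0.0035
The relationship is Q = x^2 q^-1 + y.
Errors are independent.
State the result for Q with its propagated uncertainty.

0.103 ± 0.00821

Let p = x^2·q^-1 = 0.0604. δp/p = √((2·δx/x)² + (-1·δq/q)²) = √(0.00458 + 0.0106) = 0.123, so δp = 0.00743.
Q = p + y: δQ = √(δp² + δy²) = √(5.52e-05 + 1.23e-05) = 0.00821
Q = 0.103.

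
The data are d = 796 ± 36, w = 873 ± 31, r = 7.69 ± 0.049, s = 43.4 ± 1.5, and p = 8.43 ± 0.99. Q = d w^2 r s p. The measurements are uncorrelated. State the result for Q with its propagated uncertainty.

Products/powers → add relative errors in quadrature, weighted by exponent:
  (1·δd/d)² = (1×0.0452)² = 0.00205;  (2·δw/w)² = (2×0.0355)² = 0.00504;  (1·δr/r)² = (1×0.00637)² = 4.06e-05;  (1·δs/s)² = (1×0.0346)² = 0.00119;  (1·δp/p)² = (1×0.117)² = 0.0138
δQ/Q = √(0.0221) = 0.149
Q = 1.71e+12, so δQ = 0.149 × 1.71e+12 = 2.54e+11.

(1.71 ± 0.254) × 10^12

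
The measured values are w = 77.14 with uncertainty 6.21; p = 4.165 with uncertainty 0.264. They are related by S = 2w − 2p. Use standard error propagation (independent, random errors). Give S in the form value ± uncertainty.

145.9 ± 12.4

Sums and differences: (δS)² = Σ (cᵢ δxᵢ)².
  (2·δw)² = 154;  (2·δp)² = 0.279
δS = √(155) = 12.4
S = 145.9.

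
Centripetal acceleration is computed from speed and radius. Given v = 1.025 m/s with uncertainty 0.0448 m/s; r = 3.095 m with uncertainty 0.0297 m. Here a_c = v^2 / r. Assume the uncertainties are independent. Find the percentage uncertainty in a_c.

8.79%

a_c is a product of powers, so relative uncertainties combine in quadrature:
  (2·δv/v)² = (2×0.0437)² = 0.00764;  (-1·δr/r)² = (-1×0.00960)² = 9.21e-05
δa_c/a_c = √(0.00773) = 0.0879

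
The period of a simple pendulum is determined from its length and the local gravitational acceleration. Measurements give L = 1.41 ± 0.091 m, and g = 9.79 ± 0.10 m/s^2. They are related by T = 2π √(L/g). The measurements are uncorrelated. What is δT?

Relative error in a monomial: (δT/T)² = Σ (nᵢ · δxᵢ/xᵢ)².
  (½·δL/L)² = (0.5×0.0645)² = 0.00104;  (−½·δg/g)² = (-0.5×0.0102)² = 2.61e-05
δT/T = √(0.00107) = 0.0327
T = 2.38 s, so δT = 0.0327 × 2.38 = 0.0779 s.

0.0779 s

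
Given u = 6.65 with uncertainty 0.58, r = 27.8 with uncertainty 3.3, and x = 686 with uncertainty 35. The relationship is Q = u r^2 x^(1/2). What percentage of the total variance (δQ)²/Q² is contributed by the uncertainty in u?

(δQ/Q)² = (1·δu/u)² + (2·δr/r)² + (½·δx/x)²
  u term: (1×0.0872)² = 0.00761
  r term: (2×0.119)² = 0.0564
  x term: (0.5×0.0510)² = 0.000651
Total = 0.0646. Share from u = 0.00761/0.0646 = 0.118.

11.8%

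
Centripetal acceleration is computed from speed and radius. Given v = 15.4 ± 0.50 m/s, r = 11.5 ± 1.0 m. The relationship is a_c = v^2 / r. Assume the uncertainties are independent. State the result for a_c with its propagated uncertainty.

20.6 ± 2.24 m/s^2

Since a_c is a product/quotient, work with relative uncertainties:
  (2·δv/v)² = (2×0.0325)² = 0.00422;  (-1·δr/r)² = (-1×0.0870)² = 0.00756
δa_c/a_c = √(0.0118) = 0.109
a_c = 20.6 m/s^2, so δa_c = 0.109 × 20.6 = 2.24 m/s^2.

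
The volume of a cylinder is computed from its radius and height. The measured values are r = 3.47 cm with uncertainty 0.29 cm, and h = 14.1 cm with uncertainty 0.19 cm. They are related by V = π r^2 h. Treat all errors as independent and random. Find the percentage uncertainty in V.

16.8%

Each factor contributes (exponent × relative error)² to (δV/V)²:
  (2·δr/r)² = (2×0.0836)² = 0.0279;  (1·δh/h)² = (1×0.0135)² = 0.000182
δV/V = √(0.0281) = 0.168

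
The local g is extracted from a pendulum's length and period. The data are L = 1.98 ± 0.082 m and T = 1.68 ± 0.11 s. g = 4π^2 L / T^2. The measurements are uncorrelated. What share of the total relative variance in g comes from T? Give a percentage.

(δg/g)² = (1·δL/L)² + (-2·δT/T)²
  L term: (1×0.0414)² = 0.00172
  T term: (-2×0.0655)² = 0.0171
Total = 0.0189. Share from T = 0.0171/0.0189 = 0.909.

90.9%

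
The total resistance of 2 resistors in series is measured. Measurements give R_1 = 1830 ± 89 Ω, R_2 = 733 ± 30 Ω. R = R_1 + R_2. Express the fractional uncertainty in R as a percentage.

3.66%

Absolute uncertainties add in quadrature for a linear combination:
  (δR_1)² = 7920;  (δR_2)² = 900
δR = √(8820) = 93.9 Ω
R = 2560 Ω, so δR/R = 93.9/2560 = 0.0366.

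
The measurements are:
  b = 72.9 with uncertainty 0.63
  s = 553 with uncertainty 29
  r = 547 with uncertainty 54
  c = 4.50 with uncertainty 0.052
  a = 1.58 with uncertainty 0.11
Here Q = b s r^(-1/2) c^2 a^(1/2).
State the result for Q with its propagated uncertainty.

43900 ± 3670

Relative error in a monomial: (δQ/Q)² = Σ (nᵢ · δxᵢ/xᵢ)².
  (1·δb/b)² = (1×0.00864)² = 7.47e-05;  (1·δs/s)² = (1×0.0524)² = 0.00275;  (−½·δr/r)² = (-0.5×0.0987)² = 0.00244;  (2·δc/c)² = (2×0.0116)² = 0.000534;  (½·δa/a)² = (0.5×0.0696)² = 0.00121
δQ/Q = √(0.00701) = 0.0837
Q = 43900, so δQ = 0.0837 × 43900 = 3670.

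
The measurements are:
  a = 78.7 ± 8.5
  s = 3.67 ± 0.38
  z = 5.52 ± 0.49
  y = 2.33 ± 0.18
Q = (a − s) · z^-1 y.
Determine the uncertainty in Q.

Let u = a − s = 75.0. δu = √(δa² + δs²) = √(72.2 + 0.144) = 8.51, so δu/u = 0.113.
Q is then a monomial in u, z, y:
δQ/Q = √((δu/u)² + (-1·δz/z)² + (1·δy/y)²) = √(0.0129 + 0.00788 + 0.00597) = 0.163
Q = 31.7, so δQ = 0.163 × 31.7 = 5.18.

5.18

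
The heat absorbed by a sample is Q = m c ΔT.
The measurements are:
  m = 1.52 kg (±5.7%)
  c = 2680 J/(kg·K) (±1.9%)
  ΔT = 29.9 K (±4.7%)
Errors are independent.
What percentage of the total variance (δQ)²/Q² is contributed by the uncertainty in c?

6.20%

(δQ/Q)² = (1·δm/m)² + (1·δc/c)² + (1·δΔT/ΔT)²
  m term: (1×0.0570)² = 0.00325
  c term: (1×0.0190)² = 0.000361
  ΔT term: (1×0.0470)² = 0.00221
Total = 0.00582. Share from c = 0.000361/0.00582 = 0.0620.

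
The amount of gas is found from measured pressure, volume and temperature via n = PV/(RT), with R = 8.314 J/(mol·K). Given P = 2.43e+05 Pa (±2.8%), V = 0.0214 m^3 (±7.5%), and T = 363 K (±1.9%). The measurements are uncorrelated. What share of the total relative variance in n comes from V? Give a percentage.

83.1%

(δn/n)² = (1·δP/P)² + (1·δV/V)² + (-1·δT/T)²
  P term: (1×0.0280)² = 0.000784
  V term: (1×0.0750)² = 0.00562
  T term: (-1×0.0190)² = 0.000361
Total = 0.00677. Share from V = 0.00562/0.00677 = 0.831.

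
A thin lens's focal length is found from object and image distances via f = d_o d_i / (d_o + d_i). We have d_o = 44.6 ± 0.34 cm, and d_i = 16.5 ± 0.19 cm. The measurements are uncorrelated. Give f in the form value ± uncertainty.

12.0 ± 0.104 cm

∂f/∂d_o = (d_i/(d_o+d_i))² = 0.0729;  ∂f/∂d_i = (d_o/(d_o+d_i))² = 0.533
δf = √((∂f/∂d_o · δd_o)² + (∂f/∂d_i · δd_i)²) = √(0.000615 + 0.0102) = 0.104 cm
f = 12.0 cm.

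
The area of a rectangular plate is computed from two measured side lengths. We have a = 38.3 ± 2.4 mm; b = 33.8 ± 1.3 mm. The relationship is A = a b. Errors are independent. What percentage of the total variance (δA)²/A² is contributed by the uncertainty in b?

27.4%

(δA/A)² = (1·δa/a)² + (1·δb/b)²
  a term: (1×0.0627)² = 0.00393
  b term: (1×0.0385)² = 0.00148
Total = 0.00541. Share from b = 0.00148/0.00541 = 0.274.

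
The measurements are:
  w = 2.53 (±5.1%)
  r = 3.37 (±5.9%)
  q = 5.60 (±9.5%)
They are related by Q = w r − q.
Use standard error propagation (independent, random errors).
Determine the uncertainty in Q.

Let p = w·r = 8.53. δp/p = √((1·δw/w)² + (1·δr/r)²) = √(0.00260 + 0.00348) = 0.0780, so δp = 0.665.
Q = p − q: δQ = √(δp² + δq²) = √(0.442 + 0.283) = 0.852

0.852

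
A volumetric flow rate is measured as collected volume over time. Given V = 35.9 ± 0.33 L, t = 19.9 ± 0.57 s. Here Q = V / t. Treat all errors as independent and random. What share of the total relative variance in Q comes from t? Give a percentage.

(δQ/Q)² = (1·δV/V)² + (-1·δt/t)²
  V term: (1×0.00919)² = 8.45e-05
  t term: (-1×0.0286)² = 0.000820
Total = 0.000905. Share from t = 0.000820/0.000905 = 0.907.

90.7%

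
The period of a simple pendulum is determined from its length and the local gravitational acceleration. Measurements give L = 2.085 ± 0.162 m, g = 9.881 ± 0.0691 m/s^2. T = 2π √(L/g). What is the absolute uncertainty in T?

0.113 s

Since T is a product/quotient, work with relative uncertainties:
  (½·δL/L)² = (0.5×0.0777)² = 0.00151;  (−½·δg/g)² = (-0.5×0.00699)² = 1.22e-05
δT/T = √(0.00152) = 0.0390
T = 2.886 s, so δT = 0.0390 × 2.886 = 0.113 s.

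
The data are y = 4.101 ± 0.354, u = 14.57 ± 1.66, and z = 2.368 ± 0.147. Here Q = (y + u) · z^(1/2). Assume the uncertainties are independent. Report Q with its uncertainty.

28.73 ± 2.76

Let w = y + u = 18.67. δw = √(δy² + δu²) = √(0.125 + 2.76) = 1.70, so δw/w = 0.0909.
Q is then a monomial in w, z:
δQ/Q = √((δw/w)² + (½·δz/z)²) = √(0.00826 + 0.000963) = 0.0961
Q = 28.73, so δQ = 0.0961 × 28.73 = 2.76.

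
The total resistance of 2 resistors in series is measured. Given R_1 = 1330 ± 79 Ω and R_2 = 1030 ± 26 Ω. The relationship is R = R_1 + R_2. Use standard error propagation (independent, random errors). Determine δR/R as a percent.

3.52%

Absolute uncertainties add in quadrature for a linear combination:
  (δR_1)² = 6240;  (δR_2)² = 676
δR = √(6920) = 83.2 Ω
R = 2360 Ω, so δR/R = 83.2/2360 = 0.0352.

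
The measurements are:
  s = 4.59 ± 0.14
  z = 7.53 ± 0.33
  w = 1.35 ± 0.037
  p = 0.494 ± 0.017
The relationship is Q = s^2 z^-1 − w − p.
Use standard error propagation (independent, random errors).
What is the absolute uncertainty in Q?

0.214

Let h = s^2·z^-1 = 2.80. δh/h = √((2·δs/s)² + (-1·δz/z)²) = √(0.00372 + 0.00192) = 0.0751, so δh = 0.210.
Q = h − w − p: δQ = √(δh² + δw² + δp²) = √(0.0442 + 0.00137 + 0.000289) = 0.214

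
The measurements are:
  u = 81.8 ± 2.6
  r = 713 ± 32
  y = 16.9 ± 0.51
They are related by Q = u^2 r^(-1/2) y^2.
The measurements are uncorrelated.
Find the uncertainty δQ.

Relative error in a monomial: (δQ/Q)² = Σ (nᵢ · δxᵢ/xᵢ)².
  (2·δu/u)² = (2×0.0318)² = 0.00404;  (−½·δr/r)² = (-0.5×0.0449)² = 0.000504;  (2·δy/y)² = (2×0.0302)² = 0.00364
δQ/Q = √(0.00819) = 0.0905
Q = 71600, so δQ = 0.0905 × 71600 = 6480.

6480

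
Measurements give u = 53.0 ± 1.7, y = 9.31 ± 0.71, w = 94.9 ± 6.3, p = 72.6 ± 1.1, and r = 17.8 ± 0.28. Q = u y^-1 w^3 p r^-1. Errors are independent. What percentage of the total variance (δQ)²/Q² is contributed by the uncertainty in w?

(δQ/Q)² = (1·δu/u)² + (-1·δy/y)² + (3·δw/w)² + (1·δp/p)² + (-1·δr/r)²
  u term: (1×0.0321)² = 0.00103
  y term: (-1×0.0763)² = 0.00582
  w term: (3×0.0664)² = 0.0397
  p term: (1×0.0152)² = 0.000230
  r term: (-1×0.0157)² = 0.000247
Total = 0.0470. Share from w = 0.0397/0.0470 = 0.844.

84.4%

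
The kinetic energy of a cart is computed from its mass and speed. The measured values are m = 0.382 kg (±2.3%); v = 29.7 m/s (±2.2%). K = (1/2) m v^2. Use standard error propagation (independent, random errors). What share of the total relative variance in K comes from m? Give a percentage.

(δK/K)² = (1·δm/m)² + (2·δv/v)²
  m term: (1×0.0230)² = 0.000529
  v term: (2×0.0220)² = 0.00194
Total = 0.00247. Share from m = 0.000529/0.00247 = 0.215.

21.5%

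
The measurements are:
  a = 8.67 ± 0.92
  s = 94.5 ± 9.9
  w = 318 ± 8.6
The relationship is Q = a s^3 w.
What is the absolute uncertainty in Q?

Each factor contributes (exponent × relative error)² to (δQ/Q)²:
  (1·δa/a)² = (1×0.106)² = 0.0113;  (3·δs/s)² = (3×0.105)² = 0.0988;  (1·δw/w)² = (1×0.0270)² = 0.000731
δQ/Q = √(0.111) = 0.333
Q = 2.33e+09, so δQ = 0.333 × 2.33e+09 = 7.74e+08.

7.74e+08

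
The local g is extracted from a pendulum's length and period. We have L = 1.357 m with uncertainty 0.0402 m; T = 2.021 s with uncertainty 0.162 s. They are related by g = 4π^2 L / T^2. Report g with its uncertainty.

For a monomial g ∝ L, T^-2, fractional errors add in quadrature:
  (1·δL/L)² = (1×0.0296)² = 0.000878;  (-2·δT/T)² = (-2×0.0802)² = 0.0257
δg/g = √(0.0266) = 0.163
g = 13.12 m/s^2, so δg = 0.163 × 13.12 = 2.14 m/s^2.

13.12 ± 2.14 m/s^2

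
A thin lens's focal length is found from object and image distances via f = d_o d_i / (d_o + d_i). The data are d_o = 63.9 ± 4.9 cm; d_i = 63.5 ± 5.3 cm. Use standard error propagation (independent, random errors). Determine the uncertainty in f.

1.81 cm

∂f/∂d_o = (d_i/(d_o+d_i))² = 0.248;  ∂f/∂d_i = (d_o/(d_o+d_i))² = 0.252
δf = √((∂f/∂d_o · δd_o)² + (∂f/∂d_i · δd_i)²) = √(1.48 + 1.78) = 1.81 cm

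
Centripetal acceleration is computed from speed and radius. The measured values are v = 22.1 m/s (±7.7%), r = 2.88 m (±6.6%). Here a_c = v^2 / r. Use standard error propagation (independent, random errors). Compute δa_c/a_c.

0.168

Relative error in a monomial: (δa_c/a_c)² = Σ (nᵢ · δxᵢ/xᵢ)².
  (2·δv/v)² = (2×0.0770)² = 0.0237;  (-1·δr/r)² = (-1×0.0660)² = 0.00436
δa_c/a_c = √(0.0281) = 0.168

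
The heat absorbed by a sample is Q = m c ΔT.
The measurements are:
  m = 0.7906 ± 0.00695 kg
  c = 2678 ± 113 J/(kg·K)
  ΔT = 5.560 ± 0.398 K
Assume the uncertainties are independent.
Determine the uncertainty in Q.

Each factor contributes (exponent × relative error)² to (δQ/Q)²:
  (1·δm/m)² = (1×0.00879)² = 7.73e-05;  (1·δc/c)² = (1×0.0422)² = 0.00178;  (1·δΔT/ΔT)² = (1×0.0716)² = 0.00512
δQ/Q = √(0.00698) = 0.0836
Q = 11770 J, so δQ = 0.0836 × 11770 = 984 J.

984 J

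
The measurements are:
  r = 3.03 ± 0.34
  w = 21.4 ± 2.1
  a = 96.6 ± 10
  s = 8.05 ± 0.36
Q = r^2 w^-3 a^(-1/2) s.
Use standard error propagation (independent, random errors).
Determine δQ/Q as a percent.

Since Q is a product/quotient, work with relative uncertainties:
  (2·δr/r)² = (2×0.112)² = 0.0504;  (-3·δw/w)² = (-3×0.0981)² = 0.0867;  (−½·δa/a)² = (-0.5×0.104)² = 0.00268;  (1·δs/s)² = (1×0.0447)² = 0.00200
δQ/Q = √(0.142) = 0.376

37.6%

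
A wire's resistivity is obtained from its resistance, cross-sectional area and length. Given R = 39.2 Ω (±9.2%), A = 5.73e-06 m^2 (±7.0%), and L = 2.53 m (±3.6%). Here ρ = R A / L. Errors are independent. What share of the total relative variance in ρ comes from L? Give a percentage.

(δρ/ρ)² = (1·δR/R)² + (1·δA/A)² + (-1·δL/L)²
  R term: (1×0.0920)² = 0.00846
  A term: (1×0.0700)² = 0.00490
  L term: (-1×0.0360)² = 0.00130
Total = 0.0147. Share from L = 0.00130/0.0147 = 0.0884.

8.84%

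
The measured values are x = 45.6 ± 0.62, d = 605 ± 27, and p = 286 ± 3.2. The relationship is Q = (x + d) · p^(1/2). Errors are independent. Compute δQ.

461

Let u = x + d = 651. δu = √(δx² + δd²) = √(0.384 + 729) = 27.0, so δu/u = 0.0415.
Q is then a monomial in u, p:
δQ/Q = √((δu/u)² + (½·δp/p)²) = √(0.00172 + 3.13e-05) = 0.0419
Q = 11000, so δQ = 0.0419 × 11000 = 461.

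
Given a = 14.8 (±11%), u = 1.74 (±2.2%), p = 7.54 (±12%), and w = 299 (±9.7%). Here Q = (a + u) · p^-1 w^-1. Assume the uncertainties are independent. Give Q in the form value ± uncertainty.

Let h = a + u = 16.5. δh = √(δa² + δu²) = √(2.65 + 0.00147) = 1.63, so δh/h = 0.0985.
Q is then a monomial in h, p, w:
δQ/Q = √((δh/h)² + (-1·δp/p)² + (-1·δw/w)²) = √(0.00969 + 0.0144 + 0.00941) = 0.183
Q = 0.00734, so δQ = 0.183 × 0.00734 = 0.00134.

0.00734 ± 0.00134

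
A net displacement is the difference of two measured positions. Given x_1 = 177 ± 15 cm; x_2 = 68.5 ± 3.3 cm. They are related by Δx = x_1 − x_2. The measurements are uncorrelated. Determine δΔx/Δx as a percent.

Sums and differences: (δΔx)² = Σ (cᵢ δxᵢ)².
  (δx_1)² = 225;  (δx_2)² = 10.9
δΔx = √(236) = 15.4 cm
Δx = 108 cm, so δΔx/Δx = 15.4/108 = 0.142.

14.2%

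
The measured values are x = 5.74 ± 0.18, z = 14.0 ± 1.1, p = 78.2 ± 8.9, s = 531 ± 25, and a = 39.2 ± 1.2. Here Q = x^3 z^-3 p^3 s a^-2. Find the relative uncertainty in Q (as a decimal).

Since Q is a product/quotient, work with relative uncertainties:
  (3·δx/x)² = (3×0.0314)² = 0.00885;  (-3·δz/z)² = (-3×0.0786)² = 0.0556;  (3·δp/p)² = (3×0.114)² = 0.117;  (1·δs/s)² = (1×0.0471)² = 0.00222;  (-2·δa/a)² = (-2×0.0306)² = 0.00375
δQ/Q = √(0.187) = 0.432

0.432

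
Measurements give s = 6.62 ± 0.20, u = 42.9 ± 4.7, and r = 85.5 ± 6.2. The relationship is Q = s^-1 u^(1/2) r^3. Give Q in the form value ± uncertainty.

(6.18 ± 1.40) × 10^5

Since Q is a product/quotient, work with relative uncertainties:
  (-1·δs/s)² = (-1×0.0302)² = 0.000913;  (½·δu/u)² = (0.5×0.110)² = 0.00300;  (3·δr/r)² = (3×0.0725)² = 0.0473
δQ/Q = √(0.0512) = 0.226
Q = 6.18e+05, so δQ = 0.226 × 6.18e+05 = 1.4e+05.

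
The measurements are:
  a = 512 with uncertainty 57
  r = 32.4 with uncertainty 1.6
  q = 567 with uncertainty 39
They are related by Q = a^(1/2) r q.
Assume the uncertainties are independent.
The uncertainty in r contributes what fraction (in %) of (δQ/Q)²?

(δQ/Q)² = (½·δa/a)² + (1·δr/r)² + (1·δq/q)²
  a term: (0.5×0.111)² = 0.00310
  r term: (1×0.0494)² = 0.00244
  q term: (1×0.0688)² = 0.00473
Total = 0.0103. Share from r = 0.00244/0.0103 = 0.237.

23.7%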